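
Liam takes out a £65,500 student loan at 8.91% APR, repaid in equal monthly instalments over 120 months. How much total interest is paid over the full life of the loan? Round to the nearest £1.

£33,685

At 8.91% the monthly rate is 0.0074250, so the payment is 65,500 × 0.0074250 / (1 − 1.0074250^−120) = £826.54.
Total paid = 120 × £826.54 = £99,184.80; interest = £99,184.80 − £65,500 = £33,684.80.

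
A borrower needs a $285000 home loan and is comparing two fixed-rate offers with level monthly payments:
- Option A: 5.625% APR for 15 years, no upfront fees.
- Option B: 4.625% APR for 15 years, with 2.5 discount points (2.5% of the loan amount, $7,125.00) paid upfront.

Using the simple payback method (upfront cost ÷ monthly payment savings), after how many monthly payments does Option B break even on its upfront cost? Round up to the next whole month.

48 months

Option A: at 5.625% the monthly rate is 0.0046875, so the payment is 285,000 × 0.0046875 / (1 − 1.0046875^−180) = $2,347.64.
Option B: at 4.625% the monthly rate is 0.0038542, so the payment is 285,000 × 0.0038542 / (1 − 1.0038542^−180) = $2,198.48.
Monthly savings = $2,347.64 − $2,198.48 = $149.16.
Break-even = $7,125.00 / $149.16 = 47.77 → 48 months.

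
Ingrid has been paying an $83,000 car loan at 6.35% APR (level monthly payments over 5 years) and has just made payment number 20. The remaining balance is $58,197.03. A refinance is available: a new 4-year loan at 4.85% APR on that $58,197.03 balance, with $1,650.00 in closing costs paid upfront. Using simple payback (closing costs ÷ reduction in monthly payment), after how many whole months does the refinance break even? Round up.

6 months

Current payment = 83,000 × 6.35%/12 / (1 − (1+0.0052917)^−60) = $1,618.17.
Refinanced payment = 58,197.03 × 0.0040417 / (1 − (1+0.0040417)^−48) = $1,336.29.
Monthly savings = $1,618.17 − $1,336.29 = $281.88.
Break-even = $1,650.00 / $281.88 = 5.85 → 6 months.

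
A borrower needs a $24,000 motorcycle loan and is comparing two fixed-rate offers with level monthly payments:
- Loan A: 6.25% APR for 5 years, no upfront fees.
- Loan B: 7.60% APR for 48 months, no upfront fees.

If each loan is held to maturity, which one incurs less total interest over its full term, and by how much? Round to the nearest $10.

Loan B by $100

Loan A: at 6.25% the monthly rate is 0.0052083, so the payment is 24,000 × 0.0052083 / (1 − 1.0052083^−60) = $466.78.
Total interest on Loan A = 60 × $466.78 − $24,000 = $4,006.80.
Loan B: at 7.60% the monthly rate is 0.0063333, so the payment is 24,000 × 0.0063333 / (1 − 1.0063333^−48) = $581.41.
Total interest on Loan B = 48 × $581.41 − $24,000 = $3,907.68.
Loan B is lower by $99.12.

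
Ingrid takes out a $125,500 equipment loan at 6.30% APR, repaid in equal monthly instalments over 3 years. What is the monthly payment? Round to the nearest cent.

$3,835.04

At 6.30% the monthly rate is 0.0052500, so the payment is 125,500 × 0.0052500 / (1 − 1.0052500^−36) = $3,835.04.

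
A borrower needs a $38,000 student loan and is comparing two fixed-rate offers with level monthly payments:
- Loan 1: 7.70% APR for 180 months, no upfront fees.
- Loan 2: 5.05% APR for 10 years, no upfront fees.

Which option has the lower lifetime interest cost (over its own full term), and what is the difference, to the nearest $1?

Loan 1: at 7.70% the monthly rate is 0.0064167, so the payment is 38,000 × 0.0064167 / (1 − 1.0064167^−180) = $356.60.
Total interest on Loan 1 = 180 × $356.60 − $38,000 = $26,188.00.
Loan 2: monthly rate = 5.05%/12 = 0.0042083; payment = 38,000 × 0.0042083 / (1 − (1+0.0042083)^−120) = $403.98.
Total interest on Loan 2 = 120 × $403.98 − $38,000 = $10,477.60.
Loan 2 is lower by $15,710.40.

Loan 2 by $15,710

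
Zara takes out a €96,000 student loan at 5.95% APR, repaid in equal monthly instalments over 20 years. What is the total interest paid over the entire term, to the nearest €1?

Monthly rate = 5.95%/12 = 0.0049583; payment = 96,000 × 0.0049583 / (1 − (1+0.0049583)^−240) = €685.01.
Total paid = 240 × €685.01 = €164,402.40; interest = €164,402.40 − €96,000 = €68,402.40.

€68,402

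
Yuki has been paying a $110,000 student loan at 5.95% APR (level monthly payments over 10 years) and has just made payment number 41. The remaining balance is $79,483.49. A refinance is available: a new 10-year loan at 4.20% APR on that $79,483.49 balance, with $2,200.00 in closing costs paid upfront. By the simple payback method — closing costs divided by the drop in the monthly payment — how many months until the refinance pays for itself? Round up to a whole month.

Current payment = 110,000 × 5.95%/12 / (1 − (1+0.0049583)^−120) = $1,218.47.
Refinanced payment = 79,483.49 × 0.0035000 / (1 − (1+0.0035000)^−120) = $812.31.
Monthly savings = $1,218.47 − $812.31 = $406.16.
Break-even = $2,200.00 / $406.16 = 5.42 → 6 months.

6 months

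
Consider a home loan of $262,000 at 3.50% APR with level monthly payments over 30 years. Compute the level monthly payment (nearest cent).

Monthly rate = 3.5%/12 = 0.0029167; payment = 262,000 × 0.0029167 / (1 − (1+0.0029167)^−360) = $1,176.50.

$1,176.50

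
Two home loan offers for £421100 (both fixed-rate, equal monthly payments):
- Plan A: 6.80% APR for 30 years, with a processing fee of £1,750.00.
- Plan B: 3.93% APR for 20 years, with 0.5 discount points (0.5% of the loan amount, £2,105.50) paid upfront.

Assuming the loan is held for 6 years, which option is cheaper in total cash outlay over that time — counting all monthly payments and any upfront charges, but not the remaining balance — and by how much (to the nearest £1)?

Plan B by £14,691

Plan A: at 6.80% the monthly rate is 0.0056667, so the payment is 421,100 × 0.0056667 / (1 − 1.0056667^−360) = £2,745.26.
Plan B: monthly rate = 3.93%/12 = 0.0032750; payment = 421,100 × 0.0032750 / (1 − (1+0.0032750)^−240) = £2,536.28.
Over 72 months: Plan A costs 72 × £2,745.26 + £1,750.00 = £199,408.72; Plan B costs 72 × £2,536.28 + £2,105.50 = £184,717.66.
Plan B is cheaper by £199,408.72 − £184,717.66 = £14,691.06.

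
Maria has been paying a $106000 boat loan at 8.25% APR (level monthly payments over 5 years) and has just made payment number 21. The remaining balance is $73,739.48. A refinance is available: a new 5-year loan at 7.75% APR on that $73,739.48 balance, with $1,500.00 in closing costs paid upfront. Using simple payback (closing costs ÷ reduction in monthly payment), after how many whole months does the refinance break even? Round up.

Current payment = 106,000 × 8.25%/12 / (1 − (1+0.0068750)^−60) = $2,162.00.
Refinanced payment = 73,739.48 × 0.0064583 / (1 − (1+0.0064583)^−60) = $1,486.36.
Monthly savings = $2,162.00 − $1,486.36 = $675.64.
Break-even = $1,500.00 / $675.64 = 2.22 → 3 months.

3 months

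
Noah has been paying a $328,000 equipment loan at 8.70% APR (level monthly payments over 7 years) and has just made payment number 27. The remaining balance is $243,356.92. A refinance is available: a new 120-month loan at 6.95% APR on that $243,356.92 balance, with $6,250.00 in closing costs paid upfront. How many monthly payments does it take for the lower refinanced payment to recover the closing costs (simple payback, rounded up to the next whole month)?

Current payment = 328,000 × 8.7%/12 / (1 − (1+0.0072500)^−84) = $5,227.42.
Refinanced payment = 243,356.92 × 0.0057917 / (1 − (1+0.0057917)^−120) = $2,819.31.
Monthly savings = $5,227.42 − $2,819.31 = $2,408.11.
Break-even = $6,250.00 / $2,408.11 = 2.60 → 3 months.

3 months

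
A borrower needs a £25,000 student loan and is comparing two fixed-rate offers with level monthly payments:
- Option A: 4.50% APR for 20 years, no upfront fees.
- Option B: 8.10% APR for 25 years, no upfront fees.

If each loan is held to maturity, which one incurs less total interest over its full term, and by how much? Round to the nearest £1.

Option A by £20,425

Option A: at 4.50% the monthly rate is 0.0037500, so the payment is 25,000 × 0.0037500 / (1 − 1.0037500^−240) = £158.16.
Total interest on Option A = 240 × £158.16 − £25,000 = £12,958.40.
Option B: monthly rate = 8.1%/12 = 0.0067500; payment = 25,000 × 0.0067500 / (1 − (1+0.0067500)^−300) = £194.61.
Total interest on Option B = 300 × £194.61 − £25,000 = £33,383.00.
Option A is lower by £20,424.60.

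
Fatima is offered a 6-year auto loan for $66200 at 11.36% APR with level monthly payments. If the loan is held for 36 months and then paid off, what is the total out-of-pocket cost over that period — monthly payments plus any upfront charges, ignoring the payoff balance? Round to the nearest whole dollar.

Monthly rate = 11.36%/12 = 0.0094667; payment = 66,200 × 0.0094667 / (1 − (1+0.0094667)^−72) = $1,272.30.
Total outlay = 36 × $1,272.30 = $45,802.80.

$45,803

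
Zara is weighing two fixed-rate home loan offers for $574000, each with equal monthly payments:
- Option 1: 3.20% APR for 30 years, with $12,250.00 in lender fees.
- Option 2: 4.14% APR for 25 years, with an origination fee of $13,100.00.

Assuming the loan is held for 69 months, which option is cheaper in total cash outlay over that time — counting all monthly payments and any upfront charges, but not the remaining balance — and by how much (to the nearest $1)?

Option 1: monthly rate = 3.2%/12 = 0.0026667; payment = 574,000 × 0.0026667 / (1 − (1+0.0026667)^−360) = $2,482.36.
Option 2: monthly rate = 4.14%/12 = 0.0034500; payment = 574,000 × 0.0034500 / (1 − (1+0.0034500)^−300) = $3,074.33.
Over 69 months: Option 1 costs 69 × $2,482.36 + $12,250.00 = $183,532.84; Option 2 costs 69 × $3,074.33 + $13,100.00 = $225,228.77.
Option 1 is cheaper by $225,228.77 − $183,532.84 = $41,695.93.

Option 1 by $41,696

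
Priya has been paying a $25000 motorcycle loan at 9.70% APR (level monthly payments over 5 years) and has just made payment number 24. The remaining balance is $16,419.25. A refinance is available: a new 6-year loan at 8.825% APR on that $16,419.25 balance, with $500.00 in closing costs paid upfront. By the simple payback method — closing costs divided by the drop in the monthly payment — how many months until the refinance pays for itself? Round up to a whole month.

3 months

Current payment = 25,000 × 9.7%/12 / (1 − (1+0.0080833)^−60) = $527.49.
Refinanced payment = 16,419.25 × 0.0073542 / (1 − (1+0.0073542)^−72) = $294.54.
Monthly savings = $527.49 − $294.54 = $232.95.
Break-even = $500.00 / $232.95 = 2.15 → 3 months.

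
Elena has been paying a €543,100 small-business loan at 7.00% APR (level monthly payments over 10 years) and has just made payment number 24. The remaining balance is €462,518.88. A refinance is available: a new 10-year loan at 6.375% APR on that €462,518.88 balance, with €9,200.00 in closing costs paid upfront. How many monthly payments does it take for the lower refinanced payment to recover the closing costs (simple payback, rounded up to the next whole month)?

Current payment = 543,100 × 7%/12 / (1 − (1+0.0058333)^−120) = €6,305.85.
Refinanced payment = 462,518.88 × 0.0053125 / (1 − (1+0.0053125)^−120) = €5,222.44.
Monthly savings = €6,305.85 − €5,222.44 = €1,083.41.
Break-even = €9,200.00 / €1,083.41 = 8.49 → 9 months.

9 months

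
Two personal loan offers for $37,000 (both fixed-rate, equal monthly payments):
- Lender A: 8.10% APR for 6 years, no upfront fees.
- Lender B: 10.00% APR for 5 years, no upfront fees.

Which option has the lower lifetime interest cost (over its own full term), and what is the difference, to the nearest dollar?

Lender A: at 8.10% the monthly rate is 0.0067500, so the payment is 37,000 × 0.0067500 / (1 − 1.0067500^−72) = $650.54.
Total interest on Lender A = 72 × $650.54 − $37,000 = $9,838.88.
Lender B: at 10.00% the monthly rate is 0.0083333, so the payment is 37,000 × 0.0083333 / (1 − 1.0083333^−60) = $786.14.
Total interest on Lender B = 60 × $786.14 − $37,000 = $10,168.40.
Lender A is lower by $329.52.

Lender A by $330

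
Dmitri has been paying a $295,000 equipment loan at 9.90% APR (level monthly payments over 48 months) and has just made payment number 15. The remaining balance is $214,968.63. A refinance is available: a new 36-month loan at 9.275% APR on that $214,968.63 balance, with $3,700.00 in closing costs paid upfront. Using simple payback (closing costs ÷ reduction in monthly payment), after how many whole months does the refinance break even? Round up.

7 months

Current payment = 295,000 × 9.9%/12 / (1 − (1+0.0082500)^−48) = $7,467.80.
Refinanced payment = 214,968.63 × 0.0077292 / (1 − (1+0.0077292)^−36) = $6,863.49.
Monthly savings = $7,467.80 − $6,863.49 = $604.31.
Break-even = $3,700.00 / $604.31 = 6.12 → 7 months.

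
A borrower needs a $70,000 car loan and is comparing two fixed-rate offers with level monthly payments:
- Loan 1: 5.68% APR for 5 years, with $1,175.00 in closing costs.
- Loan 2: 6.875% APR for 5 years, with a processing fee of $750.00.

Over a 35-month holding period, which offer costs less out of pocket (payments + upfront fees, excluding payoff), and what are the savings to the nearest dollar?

Loan 1: monthly rate = 5.68%/12 = 0.0047333; payment = 70,000 × 0.0047333 / (1 − (1+0.0047333)^−60) = $1,342.90.
Loan 2: at 6.875% the monthly rate is 0.0057292, so the payment is 70,000 × 0.0057292 / (1 − 1.0057292^−60) = $1,381.96.
Over 35 months: Loan 1 costs 35 × $1,342.90 + $1,175.00 = $48,176.50; Loan 2 costs 35 × $1,381.96 + $750.00 = $49,118.60.
Loan 1 is cheaper by $49,118.60 − $48,176.50 = $942.10.

Loan 1 by $942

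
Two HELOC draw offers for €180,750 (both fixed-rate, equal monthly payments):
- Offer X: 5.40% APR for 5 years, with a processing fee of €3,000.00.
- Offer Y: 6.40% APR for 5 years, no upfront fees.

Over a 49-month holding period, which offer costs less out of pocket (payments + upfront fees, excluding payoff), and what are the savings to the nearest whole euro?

Offer X: at 5.40% the monthly rate is 0.0045000, so the payment is 180,750 × 0.0045000 / (1 − 1.0045000^−60) = €3,444.20.
Offer Y: monthly rate = 6.4%/12 = 0.0053333; payment = 180,750 × 0.0053333 / (1 − (1+0.0053333)^−60) = €3,528.12.
Over 49 months: Offer X costs 49 × €3,444.20 + €3,000.00 = €171,765.80; Offer Y costs 49 × €3,528.12 = €172,877.88.
Offer X is cheaper by €172,877.88 − €171,765.80 = €1,112.08.

Offer X by €1,112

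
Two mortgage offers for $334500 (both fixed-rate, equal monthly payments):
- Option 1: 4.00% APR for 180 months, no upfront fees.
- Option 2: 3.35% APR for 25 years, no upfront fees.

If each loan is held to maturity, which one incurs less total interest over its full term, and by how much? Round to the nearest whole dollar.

Option 1: monthly rate = 4%/12 = 0.0033333; payment = 334,500 × 0.0033333 / (1 − (1+0.0033333)^−180) = $2,474.26.
Total interest on Option 1 = 180 × $2,474.26 − $334,500 = $110,866.80.
Option 2: at 3.35% the monthly rate is 0.0027917, so the payment is 334,500 × 0.0027917 / (1 − 1.0027917^−300) = $1,647.80.
Total interest on Option 2 = 300 × $1,647.80 − $334,500 = $159,840.00.
Option 1 is lower by $48,973.20.

Option 1 by $48,973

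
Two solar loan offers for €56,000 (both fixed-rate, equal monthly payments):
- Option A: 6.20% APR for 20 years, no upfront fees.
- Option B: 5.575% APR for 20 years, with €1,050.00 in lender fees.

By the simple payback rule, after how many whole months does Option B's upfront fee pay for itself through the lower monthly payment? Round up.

Option A: at 6.20% the monthly rate is 0.0051667, so the payment is 56,000 × 0.0051667 / (1 − 1.0051667^−240) = €407.69.
Option B: monthly rate = 5.575%/12 = 0.0046458; payment = 56,000 × 0.0046458 / (1 − (1+0.0046458)^−240) = €387.59.
Monthly savings = €407.69 − €387.59 = €20.10.
Break-even = €1,050.00 / €20.10 = 52.24 → 53 months.

53 months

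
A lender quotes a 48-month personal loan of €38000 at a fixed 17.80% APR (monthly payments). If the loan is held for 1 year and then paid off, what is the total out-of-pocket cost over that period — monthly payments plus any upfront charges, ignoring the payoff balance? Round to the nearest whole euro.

Monthly rate = 17.8%/12 = 0.0148333; payment = 38,000 × 0.0148333 / (1 − (1+0.0148333)^−48) = €1,112.28.
Total outlay = 12 × €1,112.28 = €13,347.36.

€13,347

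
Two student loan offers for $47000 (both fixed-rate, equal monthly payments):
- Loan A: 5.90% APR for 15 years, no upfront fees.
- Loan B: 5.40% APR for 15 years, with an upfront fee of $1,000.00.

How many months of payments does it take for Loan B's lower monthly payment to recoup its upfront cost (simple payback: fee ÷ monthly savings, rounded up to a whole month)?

80 months

Loan A: at 5.90% the monthly rate is 0.0049167, so the payment is 47,000 × 0.0049167 / (1 − 1.0049167^−180) = $394.08.
Loan B: monthly rate = 5.4%/12 = 0.0045000; payment = 47,000 × 0.0045000 / (1 − (1+0.0045000)^−180) = $381.54.
Monthly savings = $394.08 − $381.54 = $12.54.
Break-even = $1,000.00 / $12.54 = 79.74 → 80 months.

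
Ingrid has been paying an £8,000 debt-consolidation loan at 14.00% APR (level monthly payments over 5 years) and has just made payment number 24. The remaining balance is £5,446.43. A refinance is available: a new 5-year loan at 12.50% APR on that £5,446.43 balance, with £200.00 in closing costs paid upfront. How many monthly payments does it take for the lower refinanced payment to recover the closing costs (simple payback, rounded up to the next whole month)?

Current payment = 8,000 × 14%/12 / (1 − (1+0.0116667)^−60) = £186.15.
Refinanced payment = 5,446.43 × 0.0104167 / (1 − (1+0.0104167)^−60) = £122.53.
Monthly savings = £186.15 − £122.53 = £63.62.
Break-even = £200.00 / £63.62 = 3.14 → 4 months.

4 months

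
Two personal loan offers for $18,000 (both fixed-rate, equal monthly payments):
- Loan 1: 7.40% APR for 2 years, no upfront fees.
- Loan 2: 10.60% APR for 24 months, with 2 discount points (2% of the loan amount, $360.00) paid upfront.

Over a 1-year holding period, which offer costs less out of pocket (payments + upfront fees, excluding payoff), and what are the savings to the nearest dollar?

Loan 1: at 7.40% the monthly rate is 0.0061667, so the payment is 18,000 × 0.0061667 / (1 − 1.0061667^−24) = $809.17.
Loan 2: monthly rate = 10.6%/12 = 0.0088333; payment = 18,000 × 0.0088333 / (1 − (1+0.0088333)^−24) = $835.60.
Over 12 months: Loan 1 costs 12 × $809.17 = $9,710.04; Loan 2 costs 12 × $835.60 + $360.00 = $10,387.20.
Loan 1 is cheaper by $10,387.20 − $9,710.04 = $677.16.

Loan 1 by $677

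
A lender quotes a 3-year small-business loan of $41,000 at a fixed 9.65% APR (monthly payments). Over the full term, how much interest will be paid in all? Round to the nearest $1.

$6,384

At 9.65% the monthly rate is 0.0080417, so the payment is 41,000 × 0.0080417 / (1 − 1.0080417^−36) = $1,316.23.
Total paid = 36 × $1,316.23 = $47,384.28; interest = $47,384.28 − $41,000 = $6,384.28.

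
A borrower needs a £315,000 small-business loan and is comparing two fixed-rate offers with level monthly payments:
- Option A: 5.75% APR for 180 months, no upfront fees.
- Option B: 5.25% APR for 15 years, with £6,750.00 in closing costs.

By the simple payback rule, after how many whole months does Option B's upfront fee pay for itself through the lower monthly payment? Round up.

81 months

Option A: at 5.75% the monthly rate is 0.0047917, so the payment is 315,000 × 0.0047917 / (1 − 1.0047917^−180) = £2,615.79.
Option B: at 5.25% the monthly rate is 0.0043750, so the payment is 315,000 × 0.0043750 / (1 − 1.0043750^−180) = £2,532.21.
Monthly savings = £2,615.79 − £2,532.21 = £83.58.
Break-even = £6,750.00 / £83.58 = 80.76 → 81 months.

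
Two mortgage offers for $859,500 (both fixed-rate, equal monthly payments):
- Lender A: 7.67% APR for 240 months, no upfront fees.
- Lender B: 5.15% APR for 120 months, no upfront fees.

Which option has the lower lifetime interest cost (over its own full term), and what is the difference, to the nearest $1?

Lender B by $581,748

Lender A: at 7.67% the monthly rate is 0.0063917, so the payment is 859,500 × 0.0063917 / (1 − 1.0063917^−240) = $7,013.69.
Total interest on Lender A = 240 × $7,013.69 − $859,500 = $823,785.60.
Lender B: at 5.15% the monthly rate is 0.0042917, so the payment is 859,500 × 0.0042917 / (1 − 1.0042917^−120) = $9,179.48.
Total interest on Lender B = 120 × $9,179.48 − $859,500 = $242,037.60.
Lender B is lower by $581,748.00.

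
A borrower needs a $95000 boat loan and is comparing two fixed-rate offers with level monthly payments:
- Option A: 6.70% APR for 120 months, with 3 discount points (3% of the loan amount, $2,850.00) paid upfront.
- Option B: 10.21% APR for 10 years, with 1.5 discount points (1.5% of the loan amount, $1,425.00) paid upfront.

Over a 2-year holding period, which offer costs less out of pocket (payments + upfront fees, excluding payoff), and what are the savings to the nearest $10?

Option A by $2,850

Option A: monthly rate = 6.7%/12 = 0.0055833; payment = 95,000 × 0.0055833 / (1 − (1+0.0055833)^−120) = $1,088.40.
Option B: monthly rate = 10.21%/12 = 0.0085083; payment = 95,000 × 0.0085083 / (1 − (1+0.0085083)^−120) = $1,266.51.
Over 24 months: Option A costs 24 × $1,088.40 + $2,850.00 = $28,971.60; Option B costs 24 × $1,266.51 + $1,425.00 = $31,821.24.
Option A is cheaper by $31,821.24 − $28,971.60 = $2,849.64.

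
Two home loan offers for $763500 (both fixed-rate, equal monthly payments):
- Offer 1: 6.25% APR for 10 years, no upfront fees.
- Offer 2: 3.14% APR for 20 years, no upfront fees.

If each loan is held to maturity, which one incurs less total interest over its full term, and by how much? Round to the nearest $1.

Offer 1: monthly rate = 6.25%/12 = 0.0052083; payment = 763,500 × 0.0052083 / (1 − (1+0.0052083)^−120) = $8,572.59.
Total interest on Offer 1 = 120 × $8,572.59 − $763,500 = $265,210.80.
Offer 2: monthly rate = 3.14%/12 = 0.0026167; payment = 763,500 × 0.0026167 / (1 − (1+0.0026167)^−240) = $4,288.06.
Total interest on Offer 2 = 240 × $4,288.06 − $763,500 = $265,634.40.
Offer 1 is lower by $423.60.

Offer 1 by $424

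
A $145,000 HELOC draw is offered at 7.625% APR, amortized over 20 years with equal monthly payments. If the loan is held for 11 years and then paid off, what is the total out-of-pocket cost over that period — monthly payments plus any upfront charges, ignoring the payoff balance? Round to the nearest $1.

$155,657

At 7.625% the monthly rate is 0.0063542, so the payment is 145,000 × 0.0063542 / (1 − 1.0063542^−240) = $1,179.22.
Total outlay = 132 × $1,179.22 = $155,657.04.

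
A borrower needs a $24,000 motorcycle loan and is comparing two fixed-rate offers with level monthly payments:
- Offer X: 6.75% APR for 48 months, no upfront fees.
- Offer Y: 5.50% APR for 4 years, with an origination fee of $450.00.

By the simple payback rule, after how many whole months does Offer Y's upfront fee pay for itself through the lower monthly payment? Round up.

33 months

Offer X: at 6.75% the monthly rate is 0.0056250, so the payment is 24,000 × 0.0056250 / (1 − 1.0056250^−48) = $571.93.
Offer Y: at 5.50% the monthly rate is 0.0045833, so the payment is 24,000 × 0.0045833 / (1 − 1.0045833^−48) = $558.16.
Monthly savings = $571.93 − $558.16 = $13.77.
Break-even = $450.00 / $13.77 = 32.68 → 33 months.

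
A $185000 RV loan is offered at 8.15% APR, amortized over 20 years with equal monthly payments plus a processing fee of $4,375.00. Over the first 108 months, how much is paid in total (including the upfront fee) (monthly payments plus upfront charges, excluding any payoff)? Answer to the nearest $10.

At 8.15% the monthly rate is 0.0067917, so the payment is 185,000 × 0.0067917 / (1 − 1.0067917^−240) = $1,564.73.
Total outlay = 108 × $1,564.73 + $4,375.00 = $173,365.84.

$173,370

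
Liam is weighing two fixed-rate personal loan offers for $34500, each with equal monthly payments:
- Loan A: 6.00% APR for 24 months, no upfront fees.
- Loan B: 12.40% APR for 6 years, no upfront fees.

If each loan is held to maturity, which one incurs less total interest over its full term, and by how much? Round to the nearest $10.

Loan A by $12,380

Loan A: at 6.00% the monthly rate is 0.0050000, so the payment is 34,500 × 0.0050000 / (1 − 1.0050000^−24) = $1,529.06.
Total interest on Loan A = 24 × $1,529.06 − $34,500 = $2,197.44.
Loan B: at 12.40% the monthly rate is 0.0103333, so the payment is 34,500 × 0.0103333 / (1 − 1.0103333^−72) = $681.68.
Total interest on Loan B = 72 × $681.68 − $34,500 = $14,580.96.
Loan A is lower by $12,383.52.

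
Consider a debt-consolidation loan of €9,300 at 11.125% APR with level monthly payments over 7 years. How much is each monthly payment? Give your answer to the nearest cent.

€159.85

Monthly rate = 11.125%/12 = 0.0092708; payment = 9,300 × 0.0092708 / (1 − (1+0.0092708)^−84) = €159.85.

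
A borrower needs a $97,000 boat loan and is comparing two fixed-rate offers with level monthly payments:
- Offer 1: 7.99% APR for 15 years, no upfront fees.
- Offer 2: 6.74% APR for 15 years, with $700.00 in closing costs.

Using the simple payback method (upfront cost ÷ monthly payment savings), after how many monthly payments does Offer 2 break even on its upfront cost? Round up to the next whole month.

Offer 1: monthly rate = 7.99%/12 = 0.0066583; payment = 97,000 × 0.0066583 / (1 − (1+0.0066583)^−180) = $926.42.
Offer 2: monthly rate = 6.74%/12 = 0.0056167; payment = 97,000 × 0.0056167 / (1 − (1+0.0056167)^−180) = $857.82.
Monthly savings = $926.42 − $857.82 = $68.60.
Break-even = $700.00 / $68.60 = 10.20 → 11 months.

11 months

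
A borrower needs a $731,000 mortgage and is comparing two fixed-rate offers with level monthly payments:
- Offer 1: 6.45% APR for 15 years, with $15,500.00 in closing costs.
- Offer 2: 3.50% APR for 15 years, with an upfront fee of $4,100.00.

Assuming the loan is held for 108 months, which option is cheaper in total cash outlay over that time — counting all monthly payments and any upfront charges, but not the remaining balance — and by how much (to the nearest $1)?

Offer 1: monthly rate = 6.45%/12 = 0.0053750; payment = 731,000 × 0.0053750 / (1 − (1+0.0053750)^−180) = $6,347.72.
Offer 2: monthly rate = 3.5%/12 = 0.0029167; payment = 731,000 × 0.0029167 / (1 − (1+0.0029167)^−180) = $5,225.79.
Over 108 months: Offer 1 costs 108 × $6,347.72 + $15,500.00 = $701,053.76; Offer 2 costs 108 × $5,225.79 + $4,100.00 = $568,485.32.
Offer 2 is cheaper by $701,053.76 − $568,485.32 = $132,568.44.

Offer 2 by $132,568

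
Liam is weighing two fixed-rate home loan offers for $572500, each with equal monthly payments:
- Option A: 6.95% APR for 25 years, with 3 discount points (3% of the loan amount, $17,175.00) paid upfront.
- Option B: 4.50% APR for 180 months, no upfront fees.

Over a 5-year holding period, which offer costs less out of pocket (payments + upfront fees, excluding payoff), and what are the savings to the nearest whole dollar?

Option A: monthly rate = 6.95%/12 = 0.0057917; payment = 572,500 × 0.0057917 / (1 − (1+0.0057917)^−300) = $4,028.07.
Option B: monthly rate = 4.5%/12 = 0.0037500; payment = 572,500 × 0.0037500 / (1 − (1+0.0037500)^−180) = $4,379.59.
Over 60 months: Option A costs 60 × $4,028.07 + $17,175.00 = $258,859.20; Option B costs 60 × $4,379.59 = $262,775.40.
Option A is cheaper by $262,775.40 − $258,859.20 = $3,916.20.

Option A by $3,916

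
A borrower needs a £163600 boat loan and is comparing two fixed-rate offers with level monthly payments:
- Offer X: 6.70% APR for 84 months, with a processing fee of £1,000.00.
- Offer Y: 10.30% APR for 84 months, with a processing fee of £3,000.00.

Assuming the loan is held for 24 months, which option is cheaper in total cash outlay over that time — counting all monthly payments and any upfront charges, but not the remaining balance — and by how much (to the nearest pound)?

Offer X: monthly rate = 6.7%/12 = 0.0055833; payment = 163,600 × 0.0055833 / (1 − (1+0.0055833)^−84) = £2,445.24.
Offer Y: monthly rate = 10.3%/12 = 0.0085833; payment = 163,600 × 0.0085833 / (1 − (1+0.0085833)^−84) = £2,741.38.
Over 24 months: Offer X costs 24 × £2,445.24 + £1,000.00 = £59,685.76; Offer Y costs 24 × £2,741.38 + £3,000.00 = £68,793.12.
Offer X is cheaper by £68,793.12 − £59,685.76 = £9,107.36.

Offer X by £9,107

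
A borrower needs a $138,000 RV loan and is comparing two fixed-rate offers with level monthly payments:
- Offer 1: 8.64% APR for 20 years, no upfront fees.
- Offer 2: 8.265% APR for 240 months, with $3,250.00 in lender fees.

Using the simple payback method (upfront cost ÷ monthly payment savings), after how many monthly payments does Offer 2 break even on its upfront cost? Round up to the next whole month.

Offer 1: at 8.64% the monthly rate is 0.0072000, so the payment is 138,000 × 0.0072000 / (1 − 1.0072000^−240) = $1,209.85.
Offer 2: at 8.265% the monthly rate is 0.0068875, so the payment is 138,000 × 0.0068875 / (1 − 1.0068875^−240) = $1,177.15.
Monthly savings = $1,209.85 − $1,177.15 = $32.70.
Break-even = $3,250.00 / $32.70 = 99.39 → 100 months.

100 months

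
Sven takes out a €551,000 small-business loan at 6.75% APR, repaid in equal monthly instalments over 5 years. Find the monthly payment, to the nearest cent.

Monthly rate = 6.75%/12 = 0.0056250; payment = 551,000 × 0.0056250 / (1 − (1+0.0056250)^−60) = €10,845.59.

€10,845.59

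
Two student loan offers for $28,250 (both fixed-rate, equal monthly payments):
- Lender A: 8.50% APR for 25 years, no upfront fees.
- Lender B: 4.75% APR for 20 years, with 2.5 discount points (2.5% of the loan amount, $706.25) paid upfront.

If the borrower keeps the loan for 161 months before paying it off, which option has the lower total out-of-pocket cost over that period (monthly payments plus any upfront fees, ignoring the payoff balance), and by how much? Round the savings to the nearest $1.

Lender A: monthly rate = 8.5%/12 = 0.0070833; payment = 28,250 × 0.0070833 / (1 − (1+0.0070833)^−300) = $227.48.
Lender B: monthly rate = 4.75%/12 = 0.0039583; payment = 28,250 × 0.0039583 / (1 − (1+0.0039583)^−240) = $182.56.
Over 161 months: Lender A costs 161 × $227.48 = $36,624.28; Lender B costs 161 × $182.56 + $706.25 = $30,098.41.
Lender B is cheaper by $36,624.28 − $30,098.41 = $6,525.87.

Lender B by $6,526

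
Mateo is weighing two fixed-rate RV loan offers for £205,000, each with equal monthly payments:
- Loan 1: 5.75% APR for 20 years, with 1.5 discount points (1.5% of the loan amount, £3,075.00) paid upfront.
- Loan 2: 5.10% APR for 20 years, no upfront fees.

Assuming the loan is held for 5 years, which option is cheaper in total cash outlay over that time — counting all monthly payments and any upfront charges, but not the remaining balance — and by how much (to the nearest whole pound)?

Loan 2 by £7,576

Loan 1: monthly rate = 5.75%/12 = 0.0047917; payment = 205,000 × 0.0047917 / (1 − (1+0.0047917)^−240) = £1,439.27.
Loan 2: at 5.10% the monthly rate is 0.0042500, so the payment is 205,000 × 0.0042500 / (1 − 1.0042500^−240) = £1,364.26.
Over 60 months: Loan 1 costs 60 × £1,439.27 + £3,075.00 = £89,431.20; Loan 2 costs 60 × £1,364.26 = £81,855.60.
Loan 2 is cheaper by £89,431.20 − £81,855.60 = £7,575.60.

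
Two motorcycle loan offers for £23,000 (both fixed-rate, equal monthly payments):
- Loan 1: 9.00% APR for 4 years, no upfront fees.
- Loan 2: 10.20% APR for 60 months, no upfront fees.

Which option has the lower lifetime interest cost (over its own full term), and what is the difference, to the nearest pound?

Loan 1: at 9.00% the monthly rate is 0.0075000, so the payment is 23,000 × 0.0075000 / (1 − 1.0075000^−48) = £572.36.
Total interest on Loan 1 = 48 × £572.36 − £23,000 = £4,473.28.
Loan 2: at 10.20% the monthly rate is 0.0085000, so the payment is 23,000 × 0.0085000 / (1 − 1.0085000^−60) = £490.95.
Total interest on Loan 2 = 60 × £490.95 − £23,000 = £6,457.00.
Loan 1 is lower by £1,983.72.

Loan 1 by £1,984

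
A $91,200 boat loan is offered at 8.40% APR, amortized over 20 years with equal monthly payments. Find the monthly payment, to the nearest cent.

$785.69

At 8.40% the monthly rate is 0.0070000, so the payment is 91,200 × 0.0070000 / (1 − 1.0070000^−240) = $785.69.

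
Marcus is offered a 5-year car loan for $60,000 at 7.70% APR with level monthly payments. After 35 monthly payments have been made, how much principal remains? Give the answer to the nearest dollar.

$27,820

With monthly rate i = 7.7%/12 = 0.0064167, the balance after k of n payments is P · [(1+i)^n − (1+i)^k] / [(1+i)^n − 1].
(1+0.0064167)^60 = 1.46780788 and (1+0.0064167)^35 = 1.25090322, so the balance is 60,000 × (1.46780788 − 1.25090322) / (1.46780788 − 1) = $27,819.71.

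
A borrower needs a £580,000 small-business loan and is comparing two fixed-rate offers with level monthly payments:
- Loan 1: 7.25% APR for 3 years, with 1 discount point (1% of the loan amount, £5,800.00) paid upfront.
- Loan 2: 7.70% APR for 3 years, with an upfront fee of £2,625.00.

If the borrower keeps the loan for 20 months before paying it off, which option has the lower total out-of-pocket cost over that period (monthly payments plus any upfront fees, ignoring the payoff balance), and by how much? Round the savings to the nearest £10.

Loan 1: monthly rate = 7.25%/12 = 0.0060417; payment = 580,000 × 0.0060417 / (1 − (1+0.0060417)^−36) = £17,975.09.
Loan 2: at 7.70% the monthly rate is 0.0064167, so the payment is 580,000 × 0.0064167 / (1 − 1.0064167^−36) = £18,094.93.
Over 20 months: Loan 1 costs 20 × £17,975.09 + £5,800.00 = £365,301.80; Loan 2 costs 20 × £18,094.93 + £2,625.00 = £364,523.60.
Loan 2 is cheaper by £365,301.80 − £364,523.60 = £778.20.

Loan 2 by £780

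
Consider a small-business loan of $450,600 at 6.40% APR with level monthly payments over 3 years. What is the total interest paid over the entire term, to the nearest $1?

$45,838

At 6.40% the monthly rate is 0.0053333, so the payment is 450,600 × 0.0053333 / (1 − 1.0053333^−36) = $13,789.94.
Total paid = 36 × $13,789.94 = $496,437.84; interest = $496,437.84 − $450,600 = $45,837.84.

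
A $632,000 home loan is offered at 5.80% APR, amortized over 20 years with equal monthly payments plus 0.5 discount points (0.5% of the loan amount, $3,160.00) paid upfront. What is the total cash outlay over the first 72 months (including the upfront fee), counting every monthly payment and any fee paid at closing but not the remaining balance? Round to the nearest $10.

$323,940

At 5.80% the monthly rate is 0.0048333, so the payment is 632,000 × 0.0048333 / (1 − 1.0048333^−240) = $4,455.23.
Total outlay = 72 × $4,455.23 + $3,160.00 = $323,936.56.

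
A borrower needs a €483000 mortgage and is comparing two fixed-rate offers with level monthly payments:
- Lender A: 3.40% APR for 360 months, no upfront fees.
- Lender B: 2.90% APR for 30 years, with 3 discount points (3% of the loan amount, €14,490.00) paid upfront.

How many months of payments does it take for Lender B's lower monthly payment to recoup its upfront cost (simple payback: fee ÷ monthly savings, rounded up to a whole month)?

Lender A: at 3.40% the monthly rate is 0.0028333, so the payment is 483,000 × 0.0028333 / (1 − 1.0028333^−360) = €2,142.01.
Lender B: at 2.90% the monthly rate is 0.0024167, so the payment is 483,000 × 0.0024167 / (1 − 1.0024167^−360) = €2,010.39.
Monthly savings = €2,142.01 − €2,010.39 = €131.62.
Break-even = €14,490.00 / €131.62 = 110.09 → 111 months.

111 months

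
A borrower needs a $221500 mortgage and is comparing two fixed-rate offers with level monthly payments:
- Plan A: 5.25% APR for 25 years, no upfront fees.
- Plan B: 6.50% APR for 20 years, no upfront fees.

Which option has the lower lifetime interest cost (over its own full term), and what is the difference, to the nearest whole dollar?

Plan B by $1,853

Plan A: at 5.25% the monthly rate is 0.0043750, so the payment is 221,500 × 0.0043750 / (1 − 1.0043750^−300) = $1,327.33.
Total interest on Plan A = 300 × $1,327.33 − $221,500 = $176,699.00.
Plan B: at 6.50% the monthly rate is 0.0054167, so the payment is 221,500 × 0.0054167 / (1 − 1.0054167^−240) = $1,651.44.
Total interest on Plan B = 240 × $1,651.44 − $221,500 = $174,845.60.
Plan B is lower by $1,853.40.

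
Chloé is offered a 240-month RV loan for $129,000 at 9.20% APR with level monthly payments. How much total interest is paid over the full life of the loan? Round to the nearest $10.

$153,550

At 9.20% the monthly rate is 0.0076667, so the payment is 129,000 × 0.0076667 / (1 − 1.0076667^−240) = $1,177.29.
Total paid = 240 × $1,177.29 = $282,549.60; interest = $282,549.60 − $129,000 = $153,549.60.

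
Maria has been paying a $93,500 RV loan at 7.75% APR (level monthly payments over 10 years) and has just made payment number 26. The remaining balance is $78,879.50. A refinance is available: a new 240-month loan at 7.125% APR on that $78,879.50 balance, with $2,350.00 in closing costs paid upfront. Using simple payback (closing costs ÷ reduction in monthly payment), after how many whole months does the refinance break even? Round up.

Current payment = 93,500 × 7.75%/12 / (1 − (1+0.0064583)^−120) = $1,122.10.
Refinanced payment = 78,879.50 × 0.0059375 / (1 − (1+0.0059375)^−240) = $617.48.
Monthly savings = $1,122.10 − $617.48 = $504.62.
Break-even = $2,350.00 / $504.62 = 4.66 → 5 months.

5 months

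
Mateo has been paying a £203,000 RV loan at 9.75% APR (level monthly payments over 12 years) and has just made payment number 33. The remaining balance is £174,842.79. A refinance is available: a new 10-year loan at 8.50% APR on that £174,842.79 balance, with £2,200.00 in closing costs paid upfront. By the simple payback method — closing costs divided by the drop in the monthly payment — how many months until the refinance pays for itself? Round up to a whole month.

Current payment = 203,000 × 9.75%/12 / (1 − (1+0.0081250)^−144) = £2,396.78.
Refinanced payment = 174,842.79 × 0.0070833 / (1 − (1+0.0070833)^−120) = £2,167.80.
Monthly savings = £2,396.78 − £2,167.80 = £228.98.
Break-even = £2,200.00 / £228.98 = 9.61 → 10 months.

10 months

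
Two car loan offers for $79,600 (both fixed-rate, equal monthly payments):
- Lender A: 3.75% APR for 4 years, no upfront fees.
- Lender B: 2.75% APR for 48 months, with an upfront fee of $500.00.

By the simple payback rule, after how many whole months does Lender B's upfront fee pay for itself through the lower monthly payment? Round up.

Lender A: at 3.75% the monthly rate is 0.0031250, so the payment is 79,600 × 0.0031250 / (1 − 1.0031250^−48) = $1,788.40.
Lender B: at 2.75% the monthly rate is 0.0022917, so the payment is 79,600 × 0.0022917 / (1 − 1.0022917^−48) = $1,753.11.
Monthly savings = $1,788.40 − $1,753.11 = $35.29.
Break-even = $500.00 / $35.29 = 14.17 → 15 months.

15 months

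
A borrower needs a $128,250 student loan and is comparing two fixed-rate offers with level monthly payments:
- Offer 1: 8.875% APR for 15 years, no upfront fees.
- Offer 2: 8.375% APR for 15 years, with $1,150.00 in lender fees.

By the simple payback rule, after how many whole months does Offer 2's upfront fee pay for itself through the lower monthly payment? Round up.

Offer 1: at 8.875% the monthly rate is 0.0073958, so the payment is 128,250 × 0.0073958 / (1 − 1.0073958^−180) = $1,291.28.
Offer 2: monthly rate = 8.375%/12 = 0.0069792; payment = 128,250 × 0.0069792 / (1 − (1+0.0069792)^−180) = $1,253.55.
Monthly savings = $1,291.28 − $1,253.55 = $37.73.
Break-even = $1,150.00 / $37.73 = 30.48 → 31 months.

31 months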